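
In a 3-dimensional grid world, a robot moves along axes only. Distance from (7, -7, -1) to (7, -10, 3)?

Σ|x_i - y_i| = |7 - 7| + |-7 - (-10)| + |-1 - 3| = 0 + 3 + 4 = 7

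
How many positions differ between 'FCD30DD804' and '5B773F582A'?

Differing positions: 1, 2, 3, 4, 5, 6, 7, 9, 10. Hamming distance = 9.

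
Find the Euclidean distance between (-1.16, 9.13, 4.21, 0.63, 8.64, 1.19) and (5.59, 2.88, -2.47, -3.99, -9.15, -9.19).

√(Σ(x_i - y_i)²) = √((-1.16 - 5.59)² + (9.13 - 2.88)² + (4.21 - (-2.47))² + (0.63 - (-3.99))² + (8.64 - (-9.15))² + (1.19 - (-9.19))²)
= √((-6.75)² + 6.25² + 6.68² + 4.62² + 17.79² + 10.38²) = √(45.5625 + 39.0625 + 44.6224 + 21.3444 + 316.4841 + 107.7444) = √574.8203 ≈ 23.9754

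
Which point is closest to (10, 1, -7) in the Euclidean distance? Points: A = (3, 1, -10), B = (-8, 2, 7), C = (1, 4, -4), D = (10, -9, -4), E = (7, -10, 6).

Distances: d(A) ≈ 7.6158, d(B) ≈ 22.8254, d(C) ≈ 9.9499, d(D) ≈ 10.4403, d(E) ≈ 17.2916. Nearest: A = (3, 1, -10) with distance 7.6158.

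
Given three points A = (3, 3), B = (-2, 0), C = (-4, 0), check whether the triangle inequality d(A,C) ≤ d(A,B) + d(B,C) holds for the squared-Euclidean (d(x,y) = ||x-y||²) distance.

d(A,B) = 5² + 3² = 34, d(B,C) = 2² + 0² = 4, d(A,C) = 7² + 3² = 58.
d(A,C) = 58 > 34 + 4 = 38. Triangle inequality is VIOLATED. (Squared-Euclidean is not a metric — this is a counterexample.)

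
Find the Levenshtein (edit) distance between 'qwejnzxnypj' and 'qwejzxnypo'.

Let D[i][j] be the edit distance between the first i characters of 'qwejnzxnypj' and the first j characters of 'qwejzxnypo', with D[i][0] = i, D[0][j] = j, and D[i][j] = D[i-1][j-1] if the characters match, else 1 + min(D[i-1][j], D[i][j-1], D[i-1][j-1]). Filling the table (rows: prefixes of 'qwejnzxnypj', columns: prefixes of 'qwejzxnypo'):
     ε  q  w  e  j  z  x  n  y  p  o
  ε  0  1  2  3  4  5  6  7  8  9 10
  q  1  0  1  2  3  4  5  6  7  8  9
  w  2  1  0  1  2  3  4  5  6  7  8
  e  3  2  1  0  1  2  3  4  5  6  7
  j  4  3  2  1  0  1  2  3  4  5  6
  n  5  4  3  2  1  1  2  2  3  4  5
  z  6  5  4  3  2  1  2  3  3  4  5
  x  7  6  5  4  3  2  1  2  3  4  5
  n  8  7  6  5  4  3  2  1  2  3  4
  y  9  8  7  6  5  4  3  2  1  2  3
  p 10  9  8  7  6  5  4  3  2  1  2
  j 11 10  9  8  7  6  5  4  3  2  2
The bottom-right entry gives D[11][10] = 2, so no sequence of fewer than 2 edits works. Backtracking through the table gives one optimal edit sequence (2 edits):
  qwejnzxnypj → qwejzxnypj (del n @5)
  qwejzxnypj → qwejzxnypo (sub j→o @10)
Edit distance = 2.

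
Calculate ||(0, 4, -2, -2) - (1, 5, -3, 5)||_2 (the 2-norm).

(Σ|x_i - y_i|^2)^(1/2) = (|0 - 1|^2 + |4 - 5|^2 + |-2 - (-3)|^2 + |-2 - 5|^2)^(1/2)
= (1^2 + 1^2 + 1^2 + 7^2)^(1/2) = (1 + 1 + 1 + 49)^(1/2) = (52)^(1/2) ≈ 7.2111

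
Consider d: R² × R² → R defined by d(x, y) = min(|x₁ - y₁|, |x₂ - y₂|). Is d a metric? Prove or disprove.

No. d fails identity of indiscernibles: take x = (-1, 0) and y = (-1, 6). Then d(x,y) = min(|-1 - (-1)|, |0 - 6|) = min(0, 6) = 0, yet x ≠ y.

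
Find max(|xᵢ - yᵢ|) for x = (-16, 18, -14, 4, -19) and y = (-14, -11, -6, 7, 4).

max(|x_i - y_i|) = max(|-16 - (-14)|, |18 - (-11)|, |-14 - (-6)|, |4 - 7|, |-19 - 4|) = max(2, 29, 8, 3, 23) = 29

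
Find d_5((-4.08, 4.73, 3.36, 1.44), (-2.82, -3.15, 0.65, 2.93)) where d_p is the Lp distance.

(Σ|x_i - y_i|^5)^(1/5) = (|-4.08 - (-2.82)|^5 + |4.73 - (-3.15)|^5 + |3.36 - 0.65|^5 + |1.44 - 2.93|^5)^(1/5)
= (1.26^5 + 7.88^5 + 2.71^5 + 1.49^5)^(1/5) ≈ (3.1758 + 30383.0303 + 146.166 + 7.344)^(1/5) = (30539.7161)^(1/5) ≈ 7.8881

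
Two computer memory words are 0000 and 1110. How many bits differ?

Differing positions: 1, 2, 3. Hamming distance = 3.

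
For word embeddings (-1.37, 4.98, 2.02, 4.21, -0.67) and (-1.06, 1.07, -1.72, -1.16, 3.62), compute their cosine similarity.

With u = (-1.37, 4.98, 2.02, 4.21, -0.67), v = (-1.06, 1.07, -1.72, -1.16, 3.62):
u·v = (-1.37)·(-1.06) + 4.98·1.07 + 2.02·(-1.72) + 4.21·(-1.16) + (-0.67)·3.62 = 1.4522 + 5.3286 + (-3.4744) + (-4.8836) + (-2.4254) = -4.0026.
|u| = √((-1.37)² + 4.98² + 2.02² + 4.21² + (-0.67)²) = √(1.8769 + 24.8004 + 4.0804 + 17.7241 + 0.4489) = √48.9307, |v| = √((-1.06)² + 1.07² + (-1.72)² + (-1.16)² + 3.62²) = √(1.1236 + 1.1449 + 2.9584 + 1.3456 + 13.1044) = √19.6769.
cos θ = (u·v)/(|u||v|) = -4.0026/(√48.9307·√19.6769) ≈ -0.129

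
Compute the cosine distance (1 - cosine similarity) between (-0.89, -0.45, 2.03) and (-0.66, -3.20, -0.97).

With u = (-0.89, -0.45, 2.03), v = (-0.66, -3.20, -0.97):
u·v = (-0.89)·(-0.66) + (-0.45)·(-3.2) + 2.03·(-0.97) = 0.5874 + 1.44 + (-1.9691) = 0.0583.
|u| = √((-0.89)² + (-0.45)² + 2.03²) = √(0.7921 + 0.2025 + 4.1209) = √5.1155, |v| = √((-0.66)² + (-3.2)² + (-0.97)²) = √(0.4356 + 10.24 + 0.9409) = √11.6165.
cos θ = (u·v)/(|u||v|) = 0.0583/(√5.1155·√11.6165) ≈ 0.0076
Cosine distance = 1 - cos θ ≈ 1 - 0.0076 = 0.9924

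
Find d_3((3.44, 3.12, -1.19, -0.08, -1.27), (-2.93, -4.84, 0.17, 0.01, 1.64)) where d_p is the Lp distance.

(Σ|x_i - y_i|^3)^(1/3) = (|3.44 - (-2.93)|^3 + |3.12 - (-4.84)|^3 + |-1.19 - 0.17|^3 + |-0.08 - 0.01|^3 + |-1.27 - 1.64|^3)^(1/3)
= (6.37^3 + 7.96^3 + 1.36^3 + 0.09^3 + 2.91^3)^(1/3) ≈ (258.4749 + 504.3583 + 2.5155 + 0.0007 + 24.6422)^(1/3) = (789.9916)^(1/3) ≈ 9.2443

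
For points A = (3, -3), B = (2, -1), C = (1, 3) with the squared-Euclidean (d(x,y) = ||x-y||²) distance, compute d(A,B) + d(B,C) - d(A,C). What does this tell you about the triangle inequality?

d(A,B) = 1² + 2² = 5, d(B,C) = 1² + 4² = 17, d(A,C) = 2² + 6² = 40.
d(A,B) + d(B,C) - d(A,C) = 5 + 17 - 40 = 22 - 40 = -18. This is < 0, so the triangle inequality FAILS for these points (squared-Euclidean is not a metric).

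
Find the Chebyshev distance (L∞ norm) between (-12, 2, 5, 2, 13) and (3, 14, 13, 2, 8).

max(|x_i - y_i|) = max(|-12 - 3|, |2 - 14|, |5 - 13|, |2 - 2|, |13 - 8|) = max(15, 12, 8, 0, 5) = 15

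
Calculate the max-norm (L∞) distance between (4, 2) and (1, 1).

max(|x_i - y_i|) = max(|4 - 1|, |2 - 1|) = max(3, 1) = 3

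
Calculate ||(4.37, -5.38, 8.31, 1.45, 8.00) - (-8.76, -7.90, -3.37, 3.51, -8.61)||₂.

√(Σ(x_i - y_i)²) = √((4.37 - (-8.76))² + (-5.38 - (-7.9))² + (8.31 - (-3.37))² + (1.45 - 3.51)² + (8 - (-8.61))²)
= √(13.13² + 2.52² + 11.68² + (-2.06)² + 16.61²) = √(172.3969 + 6.3504 + 136.4224 + 4.2436 + 275.8921) = √595.3054 ≈ 24.3989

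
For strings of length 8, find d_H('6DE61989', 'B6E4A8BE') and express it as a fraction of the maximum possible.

Differing positions: 1, 2, 4, 5, 6, 7, 8. Hamming distance = 7. The maximum possible Hamming distance for length-8 strings is 8, so d_H/8 = 7/8 = 0.875.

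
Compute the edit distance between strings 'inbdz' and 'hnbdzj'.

Let D[i][j] be the edit distance between the first i characters of 'inbdz' and the first j characters of 'hnbdzj', with D[i][0] = i, D[0][j] = j, and D[i][j] = D[i-1][j-1] if the characters match, else 1 + min(D[i-1][j], D[i][j-1], D[i-1][j-1]). Filling the table (rows: prefixes of 'inbdz', columns: prefixes of 'hnbdzj'):
     ε  h  n  b  d  z  j
  ε  0  1  2  3  4  5  6
  i  1  1  2  3  4  5  6
  n  2  2  1  2  3  4  5
  b  3  3  2  1  2  3  4
  d  4  4  3  2  1  2  3
  z  5  5  4  3  2  1  2
The bottom-right entry gives D[5][6] = 2, so no sequence of fewer than 2 edits works. Backtracking through the table gives one optimal edit sequence (2 edits):
  inbdz → hnbdz (sub i→h @1)
  hnbdz → hnbdzj (ins j @6)
Edit distance = 2.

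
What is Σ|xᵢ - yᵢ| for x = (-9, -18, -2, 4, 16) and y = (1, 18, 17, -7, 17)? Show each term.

Σ|x_i - y_i| = |-9 - 1| + |-18 - 18| + |-2 - 17| + |4 - (-7)| + |16 - 17| = 10 + 36 + 19 + 11 + 1 = 77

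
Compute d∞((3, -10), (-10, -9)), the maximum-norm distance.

max(|x_i - y_i|) = max(|3 - (-10)|, |-10 - (-9)|) = max(13, 1) = 13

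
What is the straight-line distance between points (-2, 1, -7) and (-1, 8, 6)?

√(Σ(x_i - y_i)²) = √((-2 - (-1))² + (1 - 8)² + (-7 - 6)²)
= √((-1)² + (-7)² + (-13)²) = √(1 + 49 + 169) = √219 ≈ 14.7986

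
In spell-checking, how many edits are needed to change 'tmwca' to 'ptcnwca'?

Let D[i][j] be the edit distance between the first i characters of 'tmwca' and the first j characters of 'ptcnwca', with D[i][0] = i, D[0][j] = j, and D[i][j] = D[i-1][j-1] if the characters match, else 1 + min(D[i-1][j], D[i][j-1], D[i-1][j-1]). Filling the table (rows: prefixes of 'tmwca', columns: prefixes of 'ptcnwca'):
     ε  p  t  c  n  w  c  a
  ε  0  1  2  3  4  5  6  7
  t  1  1  1  2  3  4  5  6
  m  2  2  2  2  3  4  5  6
  w  3  3  3  3  3  3  4  5
  c  4  4  4  3  4  4  3  4
  a  5  5  5  4  4  5  4  3
The bottom-right entry gives D[5][7] = 3, so no sequence of fewer than 3 edits works. Backtracking through the table gives one optimal edit sequence (3 edits):
  tmwca → ptmwca (ins p @1)
  ptmwca → ptcmwca (ins c @3)
  ptcmwca → ptcnwca (sub m→n @4)
Edit distance = 3.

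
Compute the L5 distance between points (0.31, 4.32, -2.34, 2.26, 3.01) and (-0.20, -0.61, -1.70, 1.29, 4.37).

(Σ|x_i - y_i|^5)^(1/5) = (|0.31 - (-0.2)|^5 + |4.32 - (-0.61)|^5 + |-2.34 - (-1.7)|^5 + |2.26 - 1.29|^5 + |3.01 - 4.37|^5)^(1/5)
= (0.51^5 + 4.93^5 + 0.64^5 + 0.97^5 + 1.36^5)^(1/5) ≈ (0.0345 + 2912.2898 + 0.1074 + 0.8587 + 4.6526)^(1/5) = (2917.943)^(1/5) ≈ 4.9319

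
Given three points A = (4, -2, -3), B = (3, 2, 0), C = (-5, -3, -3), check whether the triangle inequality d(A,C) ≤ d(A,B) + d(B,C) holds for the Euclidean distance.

d(A,B) = √(1² + 4² + 3²) = √26 ≈ 5.099, d(B,C) = √(8² + 5² + 3²) = √98 ≈ 9.8995, d(A,C) = √(9² + 1² + 0²) = √82 ≈ 9.0554.
d(A,C) ≈ 9.0554 ≤ 5.099 + 9.8995 = 14.9985. Triangle inequality is satisfied.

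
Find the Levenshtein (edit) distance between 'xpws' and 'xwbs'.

Let D[i][j] be the edit distance between the first i characters of 'xpws' and the first j characters of 'xwbs', with D[i][0] = i, D[0][j] = j, and D[i][j] = D[i-1][j-1] if the characters match, else 1 + min(D[i-1][j], D[i][j-1], D[i-1][j-1]). Filling the table (rows: prefixes of 'xpws', columns: prefixes of 'xwbs'):
     ε  x  w  b  s
  ε  0  1  2  3  4
  x  1  0  1  2  3
  p  2  1  1  2  3
  w  3  2  1  2  3
  s  4  3  2  2  2
The bottom-right entry gives D[4][4] = 2, so no sequence of fewer than 2 edits works. Backtracking through the table gives one optimal edit sequence (2 edits):
  xpws → xwws (sub p→w @2)
  xwws → xwbs (sub w→b @3)
Edit distance = 2.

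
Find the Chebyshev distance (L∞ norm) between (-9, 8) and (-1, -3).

max(|x_i - y_i|) = max(|-9 - (-1)|, |8 - (-3)|) = max(8, 11) = 11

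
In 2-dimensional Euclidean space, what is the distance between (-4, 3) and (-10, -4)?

√(Σ(x_i - y_i)²) = √((-4 - (-10))² + (3 - (-4))²)
= √(6² + 7²) = √(36 + 49) = √85 ≈ 9.2195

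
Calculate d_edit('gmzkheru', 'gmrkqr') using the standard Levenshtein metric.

Let D[i][j] be the edit distance between the first i characters of 'gmzkheru' and the first j characters of 'gmrkqr', with D[i][0] = i, D[0][j] = j, and D[i][j] = D[i-1][j-1] if the characters match, else 1 + min(D[i-1][j], D[i][j-1], D[i-1][j-1]). Filling the table (rows: prefixes of 'gmzkheru', columns: prefixes of 'gmrkqr'):
     ε  g  m  r  k  q  r
  ε  0  1  2  3  4  5  6
  g  1  0  1  2  3  4  5
  m  2  1  0  1  2  3  4
  z  3  2  1  1  2  3  4
  k  4  3  2  2  1  2  3
  h  5  4  3  3  2  2  3
  e  6  5  4  4  3  3  3
  r  7  6  5  4  4  4  3
  u  8  7  6  5  5  5  4
The bottom-right entry gives D[8][6] = 4, so no sequence of fewer than 4 edits works. Backtracking through the table gives one optimal edit sequence (4 edits):
  gmzkheru → gmrkheru (sub z→r @3)
  gmrkheru → gmrkeru (del h @5)
  gmrkeru → gmrkqru (sub e→q @5)
  gmrkqru → gmrkqr (del u @7)
Edit distance = 4.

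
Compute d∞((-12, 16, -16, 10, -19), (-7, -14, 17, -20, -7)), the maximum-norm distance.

max(|x_i - y_i|) = max(|-12 - (-7)|, |16 - (-14)|, |-16 - 17|, |10 - (-20)|, |-19 - (-7)|) = max(5, 30, 33, 30, 12) = 33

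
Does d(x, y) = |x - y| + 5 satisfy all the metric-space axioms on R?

No. d fails identity of indiscernibles (specifically d(x,x) = 0): d(-3, -3) = |-3 - (-3)| + 5 = 0 + 5 = 5 ≠ 0.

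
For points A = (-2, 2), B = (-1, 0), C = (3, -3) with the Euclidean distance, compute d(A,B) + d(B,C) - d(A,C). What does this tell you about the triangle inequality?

d(A,B) = √(1² + 2²) = √5 ≈ 2.2361, d(B,C) = √(4² + 3²) = √25 = 5, d(A,C) = √(5² + 5²) = √50 ≈ 7.0711.
d(A,B) + d(B,C) - d(A,C) = 2.2361 + 5 - 7.0711 = 7.2361 - 7.0711 = 0.165 (to 4 decimal places). This is ≥ 0, so the triangle inequality holds for these points.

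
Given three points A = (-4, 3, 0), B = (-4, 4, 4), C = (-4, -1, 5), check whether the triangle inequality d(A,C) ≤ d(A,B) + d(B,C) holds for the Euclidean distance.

d(A,B) = √(0² + 1² + 4²) = √17 ≈ 4.1231, d(B,C) = √(0² + 5² + 1²) = √26 ≈ 5.099, d(A,C) = √(0² + 4² + 5²) = √41 ≈ 6.4031.
d(A,C) ≈ 6.4031 ≤ 4.1231 + 5.099 = 9.2221. Triangle inequality is satisfied.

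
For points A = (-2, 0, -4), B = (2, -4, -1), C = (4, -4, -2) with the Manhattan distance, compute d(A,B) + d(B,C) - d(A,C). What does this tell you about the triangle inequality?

d(A,B) = 4 + 4 + 3 = 11, d(B,C) = 2 + 0 + 1 = 3, d(A,C) = 6 + 4 + 2 = 12.
d(A,B) + d(B,C) - d(A,C) = 11 + 3 - 12 = 14 - 12 = 2. This is ≥ 0, so the triangle inequality holds for these points.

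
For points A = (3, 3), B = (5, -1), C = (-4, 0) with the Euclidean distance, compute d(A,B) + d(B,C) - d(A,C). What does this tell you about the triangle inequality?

d(A,B) = √(2² + 4²) = √20 ≈ 4.4721, d(B,C) = √(9² + 1²) = √82 ≈ 9.0554, d(A,C) = √(7² + 3²) = √58 ≈ 7.6158.
d(A,B) + d(B,C) - d(A,C) = 4.4721 + 9.0554 - 7.6158 = 13.5275 - 7.6158 = 5.9117 (to 4 decimal places). This is ≥ 0, so the triangle inequality holds for these points.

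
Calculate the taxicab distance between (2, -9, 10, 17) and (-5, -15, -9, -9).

Σ|x_i - y_i| = |2 - (-5)| + |-9 - (-15)| + |10 - (-9)| + |17 - (-9)| = 7 + 6 + 19 + 26 = 58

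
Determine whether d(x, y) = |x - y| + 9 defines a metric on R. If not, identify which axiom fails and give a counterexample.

No. d fails identity of indiscernibles (specifically d(x,x) = 0): d(0, 0) = |0 - 0| + 9 = 0 + 9 = 9 ≠ 0.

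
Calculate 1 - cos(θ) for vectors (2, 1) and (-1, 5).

With u = (2, 1), v = (-1, 5):
u·v = 2·(-1) + 1·5 = (-2) + 5 = 3.
|u| = √(2² + 1²) = √5, |v| = √((-1)² + 5²) = √26, so |u||v| = √(5·26) = √130.
cos θ = (u·v)/(|u||v|) = 3/√130 ≈ 0.2631
Cosine distance = 1 - cos θ ≈ 1 - 0.2631 = 0.7369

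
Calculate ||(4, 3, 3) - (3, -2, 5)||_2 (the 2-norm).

(Σ|x_i - y_i|^2)^(1/2) = (|4 - 3|^2 + |3 - (-2)|^2 + |3 - 5|^2)^(1/2)
= (1^2 + 5^2 + 2^2)^(1/2) = (1 + 25 + 4)^(1/2) = (30)^(1/2) ≈ 5.4772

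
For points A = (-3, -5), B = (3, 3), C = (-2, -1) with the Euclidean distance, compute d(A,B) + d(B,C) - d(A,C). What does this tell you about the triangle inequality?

d(A,B) = √(6² + 8²) = √100 = 10, d(B,C) = √(5² + 4²) = √41 ≈ 6.4031, d(A,C) = √(1² + 4²) = √17 ≈ 4.1231.
d(A,B) + d(B,C) - d(A,C) = 10 + 6.4031 - 4.1231 = 16.4031 - 4.1231 = 12.28 (to 4 decimal places). This is ≥ 0, so the triangle inequality holds for these points.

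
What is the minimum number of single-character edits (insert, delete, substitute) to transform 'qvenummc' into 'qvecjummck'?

Let D[i][j] be the edit distance between the first i characters of 'qvenummc' and the first j characters of 'qvecjummck', with D[i][0] = i, D[0][j] = j, and D[i][j] = D[i-1][j-1] if the characters match, else 1 + min(D[i-1][j], D[i][j-1], D[i-1][j-1]). Filling the table (rows: prefixes of 'qvenummc', columns: prefixes of 'qvecjummck'):
     ε  q  v  e  c  j  u  m  m  c  k
  ε  0  1  2  3  4  5  6  7  8  9 10
  q  1  0  1  2  3  4  5  6  7  8  9
  v  2  1  0  1  2  3  4  5  6  7  8
  e  3  2  1  0  1  2  3  4  5  6  7
  n  4  3  2  1  1  2  3  4  5  6  7
  u  5  4  3  2  2  2  2  3  4  5  6
  m  6  5  4  3  3  3  3  2  3  4  5
  m  7  6  5  4  4  4  4  3  2  3  4
  c  8  7  6  5  4  5  5  4  3  2  3
The bottom-right entry gives D[8][10] = 3, so no sequence of fewer than 3 edits works. Backtracking through the table gives one optimal edit sequence (3 edits):
  qvenummc → qvecnummc (ins c @4)
  qvecnummc → qvecjummc (sub n→j @5)
  qvecjummc → qvecjummck (ins k @10)
Edit distance = 3.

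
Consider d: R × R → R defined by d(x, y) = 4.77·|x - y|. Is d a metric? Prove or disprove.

Yes. Since |x - y| is a metric on R and 4.77 > 0, the positive scalar multiple 4.77·|x - y| is also a metric: scaling by a positive constant preserves non-negativity, identity (d=0 ⟺ |x-y|=0 ⟺ x=y), symmetry, and the triangle inequality.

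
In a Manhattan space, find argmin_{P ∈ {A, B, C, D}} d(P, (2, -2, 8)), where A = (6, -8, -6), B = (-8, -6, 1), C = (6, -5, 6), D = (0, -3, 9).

Distances: d(A) = 24, d(B) = 21, d(C) = 9, d(D) = 4. Nearest: D = (0, -3, 9) with distance 4.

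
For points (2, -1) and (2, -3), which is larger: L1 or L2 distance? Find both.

L1 = |2 - 2| + |-1 - (-3)| = 0 + 2 = 2
L2 = √(0² + 2²) = √4 = 2
L1 ≥ L2 always (equality iff movement is along one axis); L1 = L2 here (movement is along a single axis).
Ratio L1/L2 = 2/2 = 1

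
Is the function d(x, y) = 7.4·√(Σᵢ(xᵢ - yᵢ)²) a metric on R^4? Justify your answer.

Yes. The L2 (Euclidean) norm induces a metric on R^4, and multiplying a metric by a positive constant 7.4 > 0 preserves all four axioms: non-negativity (7.4·||x-y|| ≥ 0), identity (7.4·||x-y|| = 0 ⟺ ||x-y|| = 0 ⟺ x = y), symmetry (||x-y|| = ||y-x||), and the triangle inequality (7.4·||x-z|| ≤ 7.4·||x-y|| + 7.4·||y-z||). So d is a metric.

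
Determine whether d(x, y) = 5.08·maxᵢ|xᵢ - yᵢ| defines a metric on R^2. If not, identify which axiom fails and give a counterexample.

Yes. The L∞ (Chebyshev) norm induces a metric on R^2, and multiplying a metric by a positive constant 5.08 > 0 preserves all four axioms: non-negativity (5.08·||x-y|| ≥ 0), identity (5.08·||x-y|| = 0 ⟺ ||x-y|| = 0 ⟺ x = y), symmetry (||x-y|| = ||y-x||), and the triangle inequality (5.08·||x-z|| ≤ 5.08·||x-y|| + 5.08·||y-z||). So d is a metric.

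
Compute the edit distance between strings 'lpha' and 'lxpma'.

Let D[i][j] be the edit distance between the first i characters of 'lpha' and the first j characters of 'lxpma', with D[i][0] = i, D[0][j] = j, and D[i][j] = D[i-1][j-1] if the characters match, else 1 + min(D[i-1][j], D[i][j-1], D[i-1][j-1]). Filling the table (rows: prefixes of 'lpha', columns: prefixes of 'lxpma'):
     ε  l  x  p  m  a
  ε  0  1  2  3  4  5
  l  1  0  1  2  3  4
  p  2  1  1  1  2  3
  h  3  2  2  2  2  3
  a  4  3  3  3  3  2
The bottom-right entry gives D[4][5] = 2, so no sequence of fewer than 2 edits works. Backtracking through the table gives one optimal edit sequence (2 edits):
  lpha → lxpha (ins x @2)
  lxpha → lxpma (sub h→m @4)
Edit distance = 2.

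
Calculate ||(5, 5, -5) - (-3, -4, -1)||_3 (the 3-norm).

(Σ|x_i - y_i|^3)^(1/3) = (|5 - (-3)|^3 + |5 - (-4)|^3 + |-5 - (-1)|^3)^(1/3)
= (8^3 + 9^3 + 4^3)^(1/3) = (512 + 729 + 64)^(1/3) = (1305)^(1/3) ≈ 10.9279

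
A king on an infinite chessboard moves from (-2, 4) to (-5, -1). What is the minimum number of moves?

max(|x_i - y_i|) = max(|-2 - (-5)|, |4 - (-1)|) = max(3, 5) = 5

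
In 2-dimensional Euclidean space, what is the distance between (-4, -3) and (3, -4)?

√(Σ(x_i - y_i)²) = √((-4 - 3)² + (-3 - (-4))²)
= √((-7)² + 1²) = √(49 + 1) = √50 ≈ 7.0711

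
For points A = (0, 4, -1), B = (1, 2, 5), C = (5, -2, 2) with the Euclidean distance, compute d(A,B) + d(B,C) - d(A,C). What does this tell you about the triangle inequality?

d(A,B) = √(1² + 2² + 6²) = √41 ≈ 6.4031, d(B,C) = √(4² + 4² + 3²) = √41 ≈ 6.4031, d(A,C) = √(5² + 6² + 3²) = √70 ≈ 8.3666.
d(A,B) + d(B,C) - d(A,C) = 6.4031 + 6.4031 - 8.3666 = 12.8062 - 8.3666 = 4.4396 (to 4 decimal places). This is ≥ 0, so the triangle inequality holds for these points.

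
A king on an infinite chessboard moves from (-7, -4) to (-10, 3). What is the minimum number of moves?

max(|x_i - y_i|) = max(|-7 - (-10)|, |-4 - 3|) = max(3, 7) = 7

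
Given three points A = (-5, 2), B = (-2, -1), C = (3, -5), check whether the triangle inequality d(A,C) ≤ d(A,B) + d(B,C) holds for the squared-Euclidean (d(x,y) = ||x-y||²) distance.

d(A,B) = 3² + 3² = 18, d(B,C) = 5² + 4² = 41, d(A,C) = 8² + 7² = 113.
d(A,C) = 113 > 18 + 41 = 59. Triangle inequality is VIOLATED. (Squared-Euclidean is not a metric — this is a counterexample.)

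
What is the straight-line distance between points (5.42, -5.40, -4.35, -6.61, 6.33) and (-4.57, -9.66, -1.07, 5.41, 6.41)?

√(Σ(x_i - y_i)²) = √((5.42 - (-4.57))² + (-5.4 - (-9.66))² + (-4.35 - (-1.07))² + (-6.61 - 5.41)² + (6.33 - 6.41)²)
= √(9.99² + 4.26² + (-3.28)² + (-12.02)² + (-0.08)²) = √(99.8001 + 18.1476 + 10.7584 + 144.4804 + 0.0064) = √273.1929 ≈ 16.5285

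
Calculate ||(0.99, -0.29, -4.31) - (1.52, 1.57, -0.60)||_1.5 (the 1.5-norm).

(Σ|x_i - y_i|^1.5)^(1/1.5) = (|0.99 - 1.52|^1.5 + |-0.29 - 1.57|^1.5 + |-4.31 - (-0.6)|^1.5)^(1/1.5)
= (0.53^1.5 + 1.86^1.5 + 3.71^1.5)^(1/1.5) ≈ (0.3858 + 2.5367 + 7.146)^(1/1.5) = (10.0685)^(1/1.5) ≈ 4.6628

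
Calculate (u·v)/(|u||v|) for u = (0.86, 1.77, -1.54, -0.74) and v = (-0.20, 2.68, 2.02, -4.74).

With u = (0.86, 1.77, -1.54, -0.74), v = (-0.20, 2.68, 2.02, -4.74):
u·v = 0.86·(-0.2) + 1.77·2.68 + (-1.54)·2.02 + (-0.74)·(-4.74) = (-0.172) + 4.7436 + (-3.1108) + 3.5076 = 4.9684.
|u| = √(0.86² + 1.77² + (-1.54)² + (-0.74)²) = √(0.7396 + 3.1329 + 2.3716 + 0.5476) = √6.7917, |v| = √((-0.2)² + 2.68² + 2.02² + (-4.74)²) = √(0.04 + 7.1824 + 4.0804 + 22.4676) = √33.7704.
cos θ = (u·v)/(|u||v|) = 4.9684/(√6.7917·√33.7704) ≈ 0.3281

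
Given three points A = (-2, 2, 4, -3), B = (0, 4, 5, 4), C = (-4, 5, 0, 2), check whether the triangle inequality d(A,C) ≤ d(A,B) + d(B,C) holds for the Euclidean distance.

d(A,B) = √(2² + 2² + 1² + 7²) = √58 ≈ 7.6158, d(B,C) = √(4² + 1² + 5² + 2²) = √46 ≈ 6.7823, d(A,C) = √(2² + 3² + 4² + 5²) = √54 ≈ 7.3485.
d(A,C) ≈ 7.3485 ≤ 7.6158 + 6.7823 = 14.3981. Triangle inequality is satisfied.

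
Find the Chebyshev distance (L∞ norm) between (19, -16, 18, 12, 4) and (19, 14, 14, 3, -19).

max(|x_i - y_i|) = max(|19 - 19|, |-16 - 14|, |18 - 14|, |12 - 3|, |4 - (-19)|) = max(0, 30, 4, 9, 23) = 30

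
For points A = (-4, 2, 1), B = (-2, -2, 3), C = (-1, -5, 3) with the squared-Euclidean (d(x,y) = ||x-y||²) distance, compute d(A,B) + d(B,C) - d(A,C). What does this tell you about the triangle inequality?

d(A,B) = 2² + 4² + 2² = 24, d(B,C) = 1² + 3² + 0² = 10, d(A,C) = 3² + 7² + 2² = 62.
d(A,B) + d(B,C) - d(A,C) = 24 + 10 - 62 = 34 - 62 = -28. This is < 0, so the triangle inequality FAILS for these points (squared-Euclidean is not a metric).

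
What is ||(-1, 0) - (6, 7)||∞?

max(|x_i - y_i|) = max(|-1 - 6|, |0 - 7|) = max(7, 7) = 7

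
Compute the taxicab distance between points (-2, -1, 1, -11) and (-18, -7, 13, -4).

Σ|x_i - y_i| = |-2 - (-18)| + |-1 - (-7)| + |1 - 13| + |-11 - (-4)| = 16 + 6 + 12 + 7 = 41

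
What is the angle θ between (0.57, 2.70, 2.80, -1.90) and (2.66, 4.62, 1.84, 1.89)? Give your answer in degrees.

With u = (0.57, 2.70, 2.80, -1.90), v = (2.66, 4.62, 1.84, 1.89):
u·v = 0.57·2.66 + 2.7·4.62 + 2.8·1.84 + (-1.9)·1.89 = 1.5162 + 12.474 + 5.152 + (-3.591) = 15.5512.
|u| = √(0.57² + 2.7² + 2.8² + (-1.9)²) = √(0.3249 + 7.29 + 7.84 + 3.61) = √19.0649, |v| = √(2.66² + 4.62² + 1.84² + 1.89²) = √(7.0756 + 21.3444 + 3.3856 + 3.5721) = √35.3777.
cos θ = (u·v)/(|u||v|) = 15.5512/(√19.0649·√35.3777) ≈ 0.5988
θ = arccos(0.5988) ≈ 53.22°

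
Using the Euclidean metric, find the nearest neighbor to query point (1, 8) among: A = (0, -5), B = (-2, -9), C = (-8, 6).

Distances: d(A) ≈ 13.0384, d(B) ≈ 17.2627, d(C) ≈ 9.2195. Nearest: C = (-8, 6) with distance 9.2195.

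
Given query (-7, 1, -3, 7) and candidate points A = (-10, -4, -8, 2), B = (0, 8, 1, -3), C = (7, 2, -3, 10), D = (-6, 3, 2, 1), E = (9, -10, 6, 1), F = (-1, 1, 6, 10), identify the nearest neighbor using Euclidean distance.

Distances: d(A) ≈ 9.1652, d(B) ≈ 14.6287, d(C) ≈ 14.3527, d(D) ≈ 8.124, d(E) ≈ 22.2261, d(F) ≈ 11.225. Nearest: D = (-6, 3, 2, 1) with distance 8.124.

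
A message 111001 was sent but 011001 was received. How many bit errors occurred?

Differing positions: 1. Hamming distance = 1.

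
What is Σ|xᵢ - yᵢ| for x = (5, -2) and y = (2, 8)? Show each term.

Σ|x_i - y_i| = |5 - 2| + |-2 - 8| = 3 + 10 = 13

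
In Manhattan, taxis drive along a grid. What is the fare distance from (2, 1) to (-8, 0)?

Σ|x_i - y_i| = |2 - (-8)| + |1 - 0| = 10 + 1 = 11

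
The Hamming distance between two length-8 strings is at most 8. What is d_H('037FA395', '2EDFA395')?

Differing positions: 1, 2, 3. Hamming distance = 3. The maximum possible Hamming distance for length-8 strings is 8, so d_H/8 = 3/8 = 0.375.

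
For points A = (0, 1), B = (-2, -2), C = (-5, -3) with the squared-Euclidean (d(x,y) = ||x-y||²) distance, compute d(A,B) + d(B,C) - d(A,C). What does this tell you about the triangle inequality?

d(A,B) = 2² + 3² = 13, d(B,C) = 3² + 1² = 10, d(A,C) = 5² + 4² = 41.
d(A,B) + d(B,C) - d(A,C) = 13 + 10 - 41 = 23 - 41 = -18. This is < 0, so the triangle inequality FAILS for these points (squared-Euclidean is not a metric).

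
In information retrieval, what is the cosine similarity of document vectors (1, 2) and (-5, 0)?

With u = (1, 2), v = (-5, 0):
u·v = 1·(-5) + 2·0 = (-5) + 0 = -5.
|u| = √(1² + 2²) = √5, |v| = √((-5)² + 0²) = √25, so |u||v| = √(5·25) = √125.
cos θ = (u·v)/(|u||v|) = -5/√125 ≈ -0.4472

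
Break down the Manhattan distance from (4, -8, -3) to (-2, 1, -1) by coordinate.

Σ|x_i - y_i| = |4 - (-2)| + |-8 - 1| + |-3 - (-1)| = 6 + 9 + 2 = 17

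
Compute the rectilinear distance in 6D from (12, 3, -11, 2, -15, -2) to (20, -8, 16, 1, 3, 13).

Σ|x_i - y_i| = |12 - 20| + |3 - (-8)| + |-11 - 16| + |2 - 1| + |-15 - 3| + |-2 - 13| = 8 + 11 + 27 + 1 + 18 + 15 = 80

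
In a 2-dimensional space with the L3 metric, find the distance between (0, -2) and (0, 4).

(Σ|x_i - y_i|^3)^(1/3) = (|0 - 0|^3 + |-2 - 4|^3)^(1/3)
= (0^3 + 6^3)^(1/3) = (0 + 216)^(1/3) = (216)^(1/3) = 6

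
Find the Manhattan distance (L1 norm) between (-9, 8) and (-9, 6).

Σ|x_i - y_i| = |-9 - (-9)| + |8 - 6| = 0 + 2 = 2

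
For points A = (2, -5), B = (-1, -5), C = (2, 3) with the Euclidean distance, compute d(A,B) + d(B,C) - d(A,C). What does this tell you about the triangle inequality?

d(A,B) = √(3² + 0²) = √9 = 3, d(B,C) = √(3² + 8²) = √73 ≈ 8.544, d(A,C) = √(0² + 8²) = √64 = 8.
d(A,B) + d(B,C) - d(A,C) = 3 + 8.544 - 8 = 11.544 - 8 = 3.544 (to 4 decimal places). This is ≥ 0, so the triangle inequality holds for these points.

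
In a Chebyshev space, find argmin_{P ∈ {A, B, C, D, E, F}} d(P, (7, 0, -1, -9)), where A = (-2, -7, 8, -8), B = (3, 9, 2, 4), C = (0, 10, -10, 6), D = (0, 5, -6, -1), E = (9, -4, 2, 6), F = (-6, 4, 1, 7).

Distances: d(A) = 9, d(B) = 13, d(C) = 15, d(D) = 8, d(E) = 15, d(F) = 16. Nearest: D = (0, 5, -6, -1) with distance 8.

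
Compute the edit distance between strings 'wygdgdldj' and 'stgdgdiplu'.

Let D[i][j] be the edit distance between the first i characters of 'wygdgdldj' and the first j characters of 'stgdgdiplu', with D[i][0] = i, D[0][j] = j, and D[i][j] = D[i-1][j-1] if the characters match, else 1 + min(D[i-1][j], D[i][j-1], D[i-1][j-1]). Filling the table (rows: prefixes of 'wygdgdldj', columns: prefixes of 'stgdgdiplu'):
     ε  s  t  g  d  g  d  i  p  l  u
  ε  0  1  2  3  4  5  6  7  8  9 10
  w  1  1  2  3  4  5  6  7  8  9 10
  y  2  2  2  3  4  5  6  7  8  9 10
  g  3  3  3  2  3  4  5  6  7  8  9
  d  4  4  4  3  2  3  4  5  6  7  8
  g  5  5  5  4  3  2  3  4  5  6  7
  d  6  6  6  5  4  3  2  3  4  5  6
  l  7  7  7  6  5  4  3  3  4  4  5
  d  8  8  8  7  6  5  4  4  4  5  5
  j  9  9  9  8  7  6  5  5  5  5  6
The bottom-right entry gives D[9][10] = 6, so no sequence of fewer than 6 edits works. Backtracking through the table gives one optimal edit sequence (6 edits):
  wygdgdldj → sygdgdldj (sub w→s @1)
  sygdgdldj → stgdgdldj (sub y→t @2)
  stgdgdldj → stgdgdildj (ins i @7)
  stgdgdildj → stgdgdipdj (sub l→p @8)
  stgdgdipdj → stgdgdiplj (sub d→l @9)
  stgdgdiplj → stgdgdiplu (sub j→u @10)
Edit distance = 6.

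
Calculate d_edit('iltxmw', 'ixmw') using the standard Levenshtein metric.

Let D[i][j] be the edit distance between the first i characters of 'iltxmw' and the first j characters of 'ixmw', with D[i][0] = i, D[0][j] = j, and D[i][j] = D[i-1][j-1] if the characters match, else 1 + min(D[i-1][j], D[i][j-1], D[i-1][j-1]). Filling the table (rows: prefixes of 'iltxmw', columns: prefixes of 'ixmw'):
     ε  i  x  m  w
  ε  0  1  2  3  4
  i  1  0  1  2  3
  l  2  1  1  2  3
  t  3  2  2  2  3
  x  4  3  2  3  3
  m  5  4  3  2  3
  w  6  5  4  3  2
The bottom-right entry gives D[6][4] = 2, so no sequence of fewer than 2 edits works. Backtracking through the table gives one optimal edit sequence (2 edits):
  iltxmw → itxmw (del l @2)
  itxmw → ixmw (del t @2)
Edit distance = 2.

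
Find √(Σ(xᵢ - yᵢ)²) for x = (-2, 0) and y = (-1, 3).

√(Σ(x_i - y_i)²) = √((-2 - (-1))² + (0 - 3)²)
= √((-1)² + (-3)²) = √(1 + 9) = √10 ≈ 3.1623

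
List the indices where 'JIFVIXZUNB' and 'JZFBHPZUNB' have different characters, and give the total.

Differing positions: 2, 4, 5, 6. Hamming distance = 4.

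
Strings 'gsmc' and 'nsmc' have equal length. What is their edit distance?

Let D[i][j] be the edit distance between the first i characters of 'gsmc' and the first j characters of 'nsmc', with D[i][0] = i, D[0][j] = j, and D[i][j] = D[i-1][j-1] if the characters match, else 1 + min(D[i-1][j], D[i][j-1], D[i-1][j-1]). Filling the table (rows: prefixes of 'gsmc', columns: prefixes of 'nsmc'):
     ε  n  s  m  c
  ε  0  1  2  3  4
  g  1  1  2  3  4
  s  2  2  1  2  3
  m  3  3  2  1  2
  c  4  4  3  2  1
The bottom-right entry gives D[4][4] = 1, so no sequence of fewer than 1 edit works. Backtracking through the table gives one optimal edit sequence (1 edit):
  gsmc → nsmc (sub g→n @1)
Edit distance = 1.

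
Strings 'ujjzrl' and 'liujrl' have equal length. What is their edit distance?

Let D[i][j] be the edit distance between the first i characters of 'ujjzrl' and the first j characters of 'liujrl', with D[i][0] = i, D[0][j] = j, and D[i][j] = D[i-1][j-1] if the characters match, else 1 + min(D[i-1][j], D[i][j-1], D[i-1][j-1]). Filling the table (rows: prefixes of 'ujjzrl', columns: prefixes of 'liujrl'):
     ε  l  i  u  j  r  l
  ε  0  1  2  3  4  5  6
  u  1  1  2  2  3  4  5
  j  2  2  2  3  2  3  4
  j  3  3  3  3  3  3  4
  z  4  4  4  4  4  4  4
  r  5  5  5  5  5  4  5
  l  6  5  6  6  6  5  4
The bottom-right entry gives D[6][6] = 4, so no sequence of fewer than 4 edits works. Backtracking through the table gives one optimal edit sequence (4 edits):
  ujjzrl → ljjzrl (sub u→l @1)
  ljjzrl → lijzrl (sub j→i @2)
  lijzrl → liuzrl (sub j→u @3)
  liuzrl → liujrl (sub z→j @4)
Edit distance = 4.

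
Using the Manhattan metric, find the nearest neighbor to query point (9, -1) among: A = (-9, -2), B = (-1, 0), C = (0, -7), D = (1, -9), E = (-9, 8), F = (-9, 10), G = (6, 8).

Distances: d(A) = 19, d(B) = 11, d(C) = 15, d(D) = 16, d(E) = 27, d(F) = 29, d(G) = 12. Nearest: B = (-1, 0) with distance 11.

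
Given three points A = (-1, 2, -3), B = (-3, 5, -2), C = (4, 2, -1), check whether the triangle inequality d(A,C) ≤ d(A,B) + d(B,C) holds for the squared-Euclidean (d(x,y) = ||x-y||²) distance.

d(A,B) = 2² + 3² + 1² = 14, d(B,C) = 7² + 3² + 1² = 59, d(A,C) = 5² + 0² + 2² = 29.
d(A,C) = 29 ≤ 14 + 59 = 73. Triangle inequality is satisfied.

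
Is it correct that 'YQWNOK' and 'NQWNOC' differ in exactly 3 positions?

Differing positions: 1, 6. Hamming distance = 2, so the claim that d_H = 3 is false.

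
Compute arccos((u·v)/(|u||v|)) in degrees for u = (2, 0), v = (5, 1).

With u = (2, 0), v = (5, 1):
u·v = 2·5 + 0·1 = 10 + 0 = 10.
|u| = √(2² + 0²) = √4, |v| = √(5² + 1²) = √26, so |u||v| = √(4·26) = √104.
cos θ = (u·v)/(|u||v|) = 10/√104 ≈ 0.980581
θ = arccos(0.980581) ≈ 11.31°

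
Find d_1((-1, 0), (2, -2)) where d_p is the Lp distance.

Σ|x_i - y_i| = |-1 - 2| + |0 - (-2)| = 3 + 2 = 5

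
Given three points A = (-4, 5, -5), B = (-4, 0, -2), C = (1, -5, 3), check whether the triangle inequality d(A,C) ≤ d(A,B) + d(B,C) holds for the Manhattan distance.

d(A,B) = 0 + 5 + 3 = 8, d(B,C) = 5 + 5 + 5 = 15, d(A,C) = 5 + 10 + 8 = 23.
d(A,C) = 23 ≤ 8 + 15 = 23. Triangle inequality is satisfied.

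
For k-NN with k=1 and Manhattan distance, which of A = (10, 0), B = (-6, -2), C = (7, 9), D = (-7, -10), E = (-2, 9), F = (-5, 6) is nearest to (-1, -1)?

Distances: d(A) = 12, d(B) = 6, d(C) = 18, d(D) = 15, d(E) = 11, d(F) = 11. Nearest: B = (-6, -2) with distance 6.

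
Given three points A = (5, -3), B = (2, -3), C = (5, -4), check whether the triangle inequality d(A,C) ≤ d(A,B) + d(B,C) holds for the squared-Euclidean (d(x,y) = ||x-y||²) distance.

d(A,B) = 3² + 0² = 9, d(B,C) = 3² + 1² = 10, d(A,C) = 0² + 1² = 1.
d(A,C) = 1 ≤ 9 + 10 = 19. Triangle inequality is satisfied.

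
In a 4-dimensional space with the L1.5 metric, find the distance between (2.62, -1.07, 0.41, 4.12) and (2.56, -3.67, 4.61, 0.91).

(Σ|x_i - y_i|^1.5)^(1/1.5) = (|2.62 - 2.56|^1.5 + |-1.07 - (-3.67)|^1.5 + |0.41 - 4.61|^1.5 + |4.12 - 0.91|^1.5)^(1/1.5)
= (0.06^1.5 + 2.6^1.5 + 4.2^1.5 + 3.21^1.5)^(1/1.5) ≈ (0.0147 + 4.1924 + 8.6074 + 5.7512)^(1/1.5) = (18.5657)^(1/1.5) ≈ 7.0114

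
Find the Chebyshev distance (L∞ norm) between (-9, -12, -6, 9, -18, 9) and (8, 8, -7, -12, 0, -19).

max(|x_i - y_i|) = max(|-9 - 8|, |-12 - 8|, |-6 - (-7)|, |9 - (-12)|, |-18 - 0|, |9 - (-19)|) = max(17, 20, 1, 21, 18, 28) = 28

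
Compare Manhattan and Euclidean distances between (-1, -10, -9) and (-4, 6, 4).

L1 = |-1 - (-4)| + |-10 - 6| + |-9 - 4| = 3 + 16 + 13 = 32
L2 = √(3² + 16² + 13²) = √434 ≈ 20.8327
L1 ≥ L2 always (equality iff movement is along one axis); L1 > L2 here.
Ratio L1/L2 = 32/√434 ≈ 1.536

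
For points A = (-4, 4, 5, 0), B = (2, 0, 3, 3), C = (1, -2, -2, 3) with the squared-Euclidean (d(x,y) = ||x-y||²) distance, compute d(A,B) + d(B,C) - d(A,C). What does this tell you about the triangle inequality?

d(A,B) = 6² + 4² + 2² + 3² = 65, d(B,C) = 1² + 2² + 5² + 0² = 30, d(A,C) = 5² + 6² + 7² + 3² = 119.
d(A,B) + d(B,C) - d(A,C) = 65 + 30 - 119 = 95 - 119 = -24. This is < 0, so the triangle inequality FAILS for these points (squared-Euclidean is not a metric).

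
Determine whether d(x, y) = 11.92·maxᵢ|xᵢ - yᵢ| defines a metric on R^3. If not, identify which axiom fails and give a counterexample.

Yes. The L∞ (Chebyshev) norm induces a metric on R^3, and multiplying a metric by a positive constant 11.92 > 0 preserves all four axioms: non-negativity (11.92·||x-y|| ≥ 0), identity (11.92·||x-y|| = 0 ⟺ ||x-y|| = 0 ⟺ x = y), symmetry (||x-y|| = ||y-x||), and the triangle inequality (11.92·||x-z|| ≤ 11.92·||x-y|| + 11.92·||y-z||). So d is a metric.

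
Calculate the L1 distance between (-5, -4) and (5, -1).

Σ|x_i - y_i| = |-5 - 5| + |-4 - (-1)| = 10 + 3 = 13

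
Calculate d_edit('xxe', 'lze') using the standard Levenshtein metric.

Let D[i][j] be the edit distance between the first i characters of 'xxe' and the first j characters of 'lze', with D[i][0] = i, D[0][j] = j, and D[i][j] = D[i-1][j-1] if the characters match, else 1 + min(D[i-1][j], D[i][j-1], D[i-1][j-1]). Filling the table (rows: prefixes of 'xxe', columns: prefixes of 'lze'):
     ε  l  z  e
  ε  0  1  2  3
  x  1  1  2  3
  x  2  2  2  3
  e  3  3  3  2
The bottom-right entry gives D[3][3] = 2, so no sequence of fewer than 2 edits works. Backtracking through the table gives one optimal edit sequence (2 edits):
  xxe → lxe (sub x→l @1)
  lxe → lze (sub x→z @2)
Edit distance = 2.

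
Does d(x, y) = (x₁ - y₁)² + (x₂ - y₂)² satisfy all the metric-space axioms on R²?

No. The squared Euclidean distance fails the triangle inequality. Counterexample: x = (0, 0), y = (3, 3), z = (6, 6). d(x,z) = 6² + 6² = 72, but d(x,y) + d(y,z) = (3² + 3²) + (3² + 3²) = 18 + 18 = 36. Since 72 > 36, the triangle inequality is violated. (Note: √d, the ordinary Euclidean distance, IS a metric.)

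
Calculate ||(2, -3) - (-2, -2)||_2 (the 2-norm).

(Σ|x_i - y_i|^2)^(1/2) = (|2 - (-2)|^2 + |-3 - (-2)|^2)^(1/2)
= (4^2 + 1^2)^(1/2) = (16 + 1)^(1/2) = (17)^(1/2) ≈ 4.1231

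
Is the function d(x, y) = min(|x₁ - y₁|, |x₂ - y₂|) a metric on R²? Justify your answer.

No. d fails identity of indiscernibles: take x = (-2, 0) and y = (-2, 6). Then d(x,y) = min(|-2 - (-2)|, |0 - 6|) = min(0, 6) = 0, yet x ≠ y.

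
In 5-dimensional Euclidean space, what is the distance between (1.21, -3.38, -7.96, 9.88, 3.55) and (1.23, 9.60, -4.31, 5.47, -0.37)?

√(Σ(x_i - y_i)²) = √((1.21 - 1.23)² + (-3.38 - 9.6)² + (-7.96 - (-4.31))² + (9.88 - 5.47)² + (3.55 - (-0.37))²)
= √((-0.02)² + (-12.98)² + (-3.65)² + 4.41² + 3.92²) = √(0.0004 + 168.4804 + 13.3225 + 19.4481 + 15.3664) = √216.6178 ≈ 14.7179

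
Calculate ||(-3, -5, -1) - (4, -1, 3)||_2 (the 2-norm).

(Σ|x_i - y_i|^2)^(1/2) = (|-3 - 4|^2 + |-5 - (-1)|^2 + |-1 - 3|^2)^(1/2)
= (7^2 + 4^2 + 4^2)^(1/2) = (49 + 16 + 16)^(1/2) = (81)^(1/2) = 9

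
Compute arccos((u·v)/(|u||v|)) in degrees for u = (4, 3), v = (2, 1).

With u = (4, 3), v = (2, 1):
u·v = 4·2 + 3·1 = 8 + 3 = 11.
|u| = √(4² + 3²) = √25, |v| = √(2² + 1²) = √5, so |u||v| = √(25·5) = √125.
cos θ = (u·v)/(|u||v|) = 11/√125 ≈ 0.98387
θ = arccos(0.98387) ≈ 10.3°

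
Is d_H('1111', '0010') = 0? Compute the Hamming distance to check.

Differing positions: 1, 2, 4. Hamming distance = 3, so the claim that d_H = 0 is false.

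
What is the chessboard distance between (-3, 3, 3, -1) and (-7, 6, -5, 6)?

max(|x_i - y_i|) = max(|-3 - (-7)|, |3 - 6|, |3 - (-5)|, |-1 - 6|) = max(4, 3, 8, 7) = 8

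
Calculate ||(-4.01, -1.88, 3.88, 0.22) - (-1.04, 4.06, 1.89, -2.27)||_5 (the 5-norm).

(Σ|x_i - y_i|^5)^(1/5) = (|-4.01 - (-1.04)|^5 + |-1.88 - 4.06|^5 + |3.88 - 1.89|^5 + |0.22 - (-2.27)|^5)^(1/5)
= (2.97^5 + 5.94^5 + 1.99^5 + 2.49^5)^(1/5) ≈ (231.0906 + 7394.8986 + 31.208 + 95.7187)^(1/5) = (7752.9159)^(1/5) ≈ 5.9964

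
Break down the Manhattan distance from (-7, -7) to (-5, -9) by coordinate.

Σ|x_i - y_i| = |-7 - (-5)| + |-7 - (-9)| = 2 + 2 = 4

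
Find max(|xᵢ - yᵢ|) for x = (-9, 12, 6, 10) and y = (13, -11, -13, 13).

max(|x_i - y_i|) = max(|-9 - 13|, |12 - (-11)|, |6 - (-13)|, |10 - 13|) = max(22, 23, 19, 3) = 23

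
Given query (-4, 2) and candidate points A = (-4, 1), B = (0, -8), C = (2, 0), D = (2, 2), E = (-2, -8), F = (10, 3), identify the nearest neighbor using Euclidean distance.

Distances: d(A) = 1, d(B) ≈ 10.7703, d(C) ≈ 6.3246, d(D) = 6, d(E) ≈ 10.198, d(F) ≈ 14.0357. Nearest: A = (-4, 1) with distance 1.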